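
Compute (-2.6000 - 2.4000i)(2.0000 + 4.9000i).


Real = -2.6*2 - (-2.4)*4.9 = -5.2 - (-11.76) = 6.56
Imag = -2.6*4.9 + 2*(-2.4) = -12.74 - (4.8) = -17.54

6.5600 - 17.5400i


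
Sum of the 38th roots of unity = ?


The sum of all 38th roots of unity is 0.
Geometric series: (1 - w^38)/(1 - w) = (1-1)/(1-w) = 0 since w^38 = 1, w ≠ 1.
Alternatively: coefficient of z^37 in z^38 - 1 is 0.

0


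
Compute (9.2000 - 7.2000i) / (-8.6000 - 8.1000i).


Conjugate of z2 = -8.6000 + 8.1000i
Numerator: (9.2000 - 7.2000i)(-8.6000 + 8.1000i) = -20.8000 + 136.4400i
Denominator: (-8.6)^2 + (-8.1)^2 = 139.57
Result = (-20.8000 + 136.4400i)/139.57

-0.1490 + 0.9776i


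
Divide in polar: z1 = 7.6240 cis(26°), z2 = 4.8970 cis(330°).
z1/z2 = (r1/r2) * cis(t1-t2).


r = 7.6240 / 4.8970 = 1.5569
theta = 26° - 330° = -304° = 56° (mod 360)

1.5569 cis(56°)


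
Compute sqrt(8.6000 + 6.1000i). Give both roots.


|z| = sqrt(73.96+37.21) = 10.5437
sqrt((|z|+a)/2) = sqrt((10.5437+8.6)/2) = sqrt(9.5719) = 3.0938
sqrt((|z|-a)/2) = sqrt((10.5437-8.6)/2) = sqrt(0.9719) = 0.9858

±(3.0938 + 0.9858i) i.e. 3.0938 + 0.9858i and -3.0938 - 0.9858i


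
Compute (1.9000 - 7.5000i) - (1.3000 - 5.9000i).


Real: 1.9 - 1.3 = 0.6
Imag: -7.5 + 5.9 = -1.6

0.6000 - 1.6000i


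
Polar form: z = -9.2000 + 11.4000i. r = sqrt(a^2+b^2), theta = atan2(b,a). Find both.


r = sqrt(84.64+129.96) = sqrt(214.6) = 14.6492
theta = atan2(11.4, -9.2) = 128.9041 degrees

r = 14.6492, theta = 128.9041 degrees


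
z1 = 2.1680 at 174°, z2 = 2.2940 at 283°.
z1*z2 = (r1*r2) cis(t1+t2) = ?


r = 2.1680 * 2.2940 = 4.9734
theta = 174° + 283° = 457° = 97° (mod 360)

4.9734 cis(97°)


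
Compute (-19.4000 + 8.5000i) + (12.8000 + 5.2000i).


Real: -19.4 + 12.8 = -6.6
Imag: 8.5 + 5.2 = 13.7

-6.6000 + 13.7000i


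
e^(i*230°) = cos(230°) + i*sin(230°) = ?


cos(230°) = -0.6428
sin(230°) = -0.7660

e^(i*230°) = -0.6428 - 0.7660i


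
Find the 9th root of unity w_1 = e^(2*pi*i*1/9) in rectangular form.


Angle = 360*1/9 = 40°
a = cos(40°) = 0.7660
b = sin(40°) = 0.6428

0.7660 + 0.6428i


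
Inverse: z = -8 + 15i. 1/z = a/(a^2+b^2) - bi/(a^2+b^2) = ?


|z|^2 = 64+225 = 289
1/z = (-8 - 15i)/289

1/z = -0.0277 - 0.0519i


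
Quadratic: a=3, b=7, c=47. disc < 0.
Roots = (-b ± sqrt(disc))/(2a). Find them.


disc = 7^2 - 4*3*47 = 49 - 564 = -515
sqrt(|disc|) = sqrt(515) = 22.6936
Real part = -7/(2*3) = -1.1667
Imag part = 22.6936/(2*3) = 3.7823

-1.1667 ± 3.7823i


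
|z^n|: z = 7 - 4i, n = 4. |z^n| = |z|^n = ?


|z| = sqrt(49+16) = sqrt(65) = 8.0623
|z^4| = |z|^4 = (sqrt(65))^4 = 65^2 = 4225

|z^4| = 4225


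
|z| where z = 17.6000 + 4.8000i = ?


|z| = sqrt(17.6^2 + 4.8^2) = sqrt(309.76 + 23.04) = sqrt(332.8) = 18.2428

|z| = 18.2428


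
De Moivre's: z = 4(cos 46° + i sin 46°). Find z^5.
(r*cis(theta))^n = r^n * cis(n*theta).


r^5 = 4^5 = 1024
n*theta = 5*46° = 230° = 230° (mod 360)
a = 1024*cos(230°) = -658.2145
b = 1024*sin(230°) = -784.4295

1024 cis(230°) = -658.2145 - 784.4295i


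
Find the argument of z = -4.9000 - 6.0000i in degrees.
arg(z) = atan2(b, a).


Re = -4.9, Im = -6
arg = atan2(-6, -4.9) = -129.2374 degrees

arg(z) = -129.2374 degrees


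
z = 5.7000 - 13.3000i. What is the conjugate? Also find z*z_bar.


z_bar = 5.7000 + 13.3000i
z*z_bar = 5.7^2 + (-13.3)^2 = 32.49 + 176.89 = 209.38

z_bar = 5.7000 + 13.3000i, z*z_bar = 209.38


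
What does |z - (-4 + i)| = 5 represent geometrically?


|z - z0| = r is a circle with center z0 and radius r.
Center = (-4, 1), radius = 5

Circle with center (-4, 1) and radius 5


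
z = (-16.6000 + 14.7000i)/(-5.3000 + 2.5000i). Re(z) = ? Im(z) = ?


Multiply by conjugate: (-16.6000 + 14.7000i)(-5.3000 - 2.5000i) / ((-5.3)^2 + 2.5^2)
Numerator real = -16.6*(-5.3) + 14.7*2.5 = 124.73
Numerator imag = 14.7*(-5.3) - (-16.6)*2.5 = -36.41
Denominator = 34.34
Re(z) = 124.73/34.34 = 3.6322
Im(z) = -36.41/34.34 = -1.0603

Re(z) = 3.6322, Im(z) = -1.0603


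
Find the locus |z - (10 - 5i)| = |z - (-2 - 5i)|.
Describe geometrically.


Equal distances means the locus is the perpendicular bisector of z1 and z2.
Midpoint = ((10+(-2))/2, (-5+(-5))/2) = (4.0000, -5.0000)

Perpendicular bisector through (4.0000, -5.0000)


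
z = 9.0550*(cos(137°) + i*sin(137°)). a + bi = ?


a = 9.0550*cos(137°) = 9.0550*(-0.73135) = -6.6224
b = 9.0550*sin(137°) = 9.0550*0.682 = 6.1755

-6.6224 + 6.1755i


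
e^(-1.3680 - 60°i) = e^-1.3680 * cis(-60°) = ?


e^-1.3680 = 0.2546
cos(-60°) = 0.5
sin(-60°) = -0.866
Real = 0.2546*0.5 = 0.1273
Imag = 0.2546*(-0.866) = -0.2205

0.1273 - 0.2205i


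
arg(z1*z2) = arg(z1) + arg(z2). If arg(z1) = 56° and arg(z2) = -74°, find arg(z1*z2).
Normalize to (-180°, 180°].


arg(z1*z2) = 56° - 74° = -18°
Normalized to (-180°, 180°]: -18°

-18°


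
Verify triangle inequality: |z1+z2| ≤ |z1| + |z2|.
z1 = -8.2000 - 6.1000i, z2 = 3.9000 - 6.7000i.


|z1| = sqrt((-8.2)^2 + (-6.1)^2) = sqrt(104.45) = 10.2201
|z2| = sqrt(3.9^2 + (-6.7)^2) = sqrt(60.1) = 7.7524
z1+z2 = -4.3000 - 12.8000i
|z1+z2| = sqrt(182.33) = 13.5030
|z1|+|z2| = 10.2201 + 7.7524 = 17.9725

|z1+z2| = 13.5030 ≤ |z1|+|z2| = 17.9725 (verified)


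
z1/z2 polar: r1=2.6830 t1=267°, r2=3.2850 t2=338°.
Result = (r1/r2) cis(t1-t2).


r = 2.6830 / 3.2850 = 0.8167
theta = 267° - 338° = -71° = 289° (mod 360)

0.8167 cis(289°)


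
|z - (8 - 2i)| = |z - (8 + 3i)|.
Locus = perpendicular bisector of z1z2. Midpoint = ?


Equal distances means the locus is the perpendicular bisector of z1 and z2.
Midpoint = ((8+8)/2, (-2+3)/2) = (8.0000, 0.5000)

Perpendicular bisector through (8.0000, 0.5000)


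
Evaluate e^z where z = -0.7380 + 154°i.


e^-0.7380 = 0.4781
cos(154°) = -0.8988
sin(154°) = 0.4384
Real = 0.4781*(-0.8988) = -0.4297
Imag = 0.4781*0.4384 = 0.2096

-0.4297 + 0.2096i


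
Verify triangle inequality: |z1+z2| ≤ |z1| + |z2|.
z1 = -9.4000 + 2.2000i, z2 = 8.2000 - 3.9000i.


|z1| = sqrt((-9.4)^2 + 2.2^2) = sqrt(93.2) = 9.6540
|z2| = sqrt(8.2^2 + (-3.9)^2) = sqrt(82.45) = 9.0802
z1+z2 = -1.2000 - 1.7000i
|z1+z2| = sqrt(4.33) = 2.0809
|z1|+|z2| = 9.6540 + 9.0802 = 18.7342

|z1+z2| = 2.0809 ≤ |z1|+|z2| = 18.7342 (verified)


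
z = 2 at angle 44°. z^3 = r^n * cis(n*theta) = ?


r^3 = 2^3 = 8
n*theta = 3*44° = 132° = 132° (mod 360)
a = 8*cos(132°) = -5.3530
b = 8*sin(132°) = 5.9452

8 cis(132°) = -5.3530 + 5.9452i


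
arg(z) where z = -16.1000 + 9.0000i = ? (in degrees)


Re = -16.1, Im = 9
arg = atan2(9, -16.1) = 150.7945 degrees

arg(z) = 150.7945 degrees


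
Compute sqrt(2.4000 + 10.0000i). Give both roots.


|z| = sqrt(5.76+100) = 10.2840
sqrt((|z|+a)/2) = sqrt((10.2840+2.4)/2) = sqrt(6.3420) = 2.5183
sqrt((|z|-a)/2) = sqrt((10.2840-2.4)/2) = sqrt(3.9420) = 1.9854

±(2.5183 + 1.9854i) i.e. 2.5183 + 1.9854i and -2.5183 - 1.9854i


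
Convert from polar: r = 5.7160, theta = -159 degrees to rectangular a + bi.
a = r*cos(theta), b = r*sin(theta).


a = 5.7160*cos(-159°) = 5.7160*(-0.93358) = -5.3363
b = 5.7160*sin(-159°) = 5.7160*(-0.35837) = -2.0484

-5.3363 - 2.0484i


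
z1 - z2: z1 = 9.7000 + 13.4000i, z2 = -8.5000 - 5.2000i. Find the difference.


Real: 9.7 + 8.5 = 18.2
Imag: 13.4 + 5.2 = 18.6

18.2000 + 18.6000i


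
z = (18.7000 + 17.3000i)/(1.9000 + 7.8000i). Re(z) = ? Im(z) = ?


Multiply by conjugate: (18.7000 + 17.3000i)(1.9000 - 7.8000i) / (1.9^2 + 7.8^2)
Numerator real = 18.7*1.9 + 17.3*7.8 = 170.47
Numerator imag = 17.3*1.9 - 18.7*7.8 = -112.99
Denominator = 64.45
Re(z) = 170.47/64.45 = 2.6450
Im(z) = -112.99/64.45 = -1.7531

Re(z) = 2.6450, Im(z) = -1.7531


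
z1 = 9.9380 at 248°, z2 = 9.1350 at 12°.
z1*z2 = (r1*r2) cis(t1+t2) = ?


r = 9.9380 * 9.1350 = 90.7836
theta = 248° + 12° = 260° = 260° (mod 360)

90.7836 cis(260°)


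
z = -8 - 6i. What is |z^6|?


|z| = sqrt(64+36) = sqrt(100) = 10
|z^6| = |z|^6 = 10^6 = 1000000

|z^6| = 1000000


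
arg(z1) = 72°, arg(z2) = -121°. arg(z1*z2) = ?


arg(z1*z2) = 72° - 121° = -49°
Normalized to (-180°, 180°]: -49°

-49°


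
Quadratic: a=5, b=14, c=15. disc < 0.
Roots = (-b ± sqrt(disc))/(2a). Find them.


disc = 14^2 - 4*5*15 = 196 - 300 = -104
sqrt(|disc|) = sqrt(104) = 10.1980
Real part = -14/(2*5) = -1.4000
Imag part = 10.1980/(2*5) = 1.0198

-1.4000 ± 1.0198i


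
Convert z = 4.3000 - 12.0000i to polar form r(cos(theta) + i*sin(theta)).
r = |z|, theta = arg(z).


r = sqrt(18.49+144) = sqrt(162.49) = 12.7472
theta = atan2(-12, 4.3) = -70.2857 degrees

r = 12.7472, theta = -70.2857 degrees


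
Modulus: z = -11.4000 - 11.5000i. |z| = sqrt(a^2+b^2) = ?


|z| = sqrt((-11.4)^2 + (-11.5)^2) = sqrt(129.96 + 132.25) = sqrt(262.21) = 16.1929

|z| = 16.1929


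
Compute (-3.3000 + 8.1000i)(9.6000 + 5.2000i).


Real = -3.3*9.6 - 8.1*5.2 = -31.68 - 42.12 = -73.8
Imag = -3.3*5.2 + 9.6*8.1 = -17.16 + 77.76 = 60.6

-73.8000 + 60.6000i


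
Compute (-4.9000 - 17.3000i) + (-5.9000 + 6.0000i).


Real: -4.9 - 5.9 = -10.8
Imag: -17.3 + 6 = -11.3

-10.8000 - 11.3000i


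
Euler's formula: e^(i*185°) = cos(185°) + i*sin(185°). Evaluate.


cos(185°) = -0.9962
sin(185°) = -0.0872

e^(i*185°) = -0.9962 - 0.0872i


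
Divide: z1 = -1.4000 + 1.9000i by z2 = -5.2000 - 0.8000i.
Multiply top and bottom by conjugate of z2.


Conjugate of z2 = -5.2000 + 0.8000i
Numerator: (-1.4000 + 1.9000i)(-5.2000 + 0.8000i) = 5.7600 - 11.0000i
Denominator: (-5.2)^2 + (-0.8)^2 = 27.68
Result = (5.7600 - 11.0000i)/27.68

0.2081 - 0.3974i


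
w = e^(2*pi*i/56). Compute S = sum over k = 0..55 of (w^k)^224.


The roots are w_k = w^k with w = e^(2*pi*i/56), and (w^k)^224 = (w^224)^k.
So S = 1 + u + u^2 + ... + u^(55) with u = w^224.
224 = 4*56 + 0, so 224 is a multiple of 56 and u = (w^56)^4 = 1.
Every one of the 56 terms equals 1: S = 56

S = 56


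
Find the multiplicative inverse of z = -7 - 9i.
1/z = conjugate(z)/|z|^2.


|z|^2 = 49+81 = 130
1/z = (-7 + 9i)/130

1/z = -0.0538 + 0.0692i


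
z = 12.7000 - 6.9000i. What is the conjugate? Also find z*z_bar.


z_bar = 12.7000 + 6.9000i
z*z_bar = 12.7^2 + (-6.9)^2 = 161.29 + 47.61 = 208.9

z_bar = 12.7000 + 6.9000i, z*z_bar = 208.9


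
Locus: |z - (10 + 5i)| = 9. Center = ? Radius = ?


|z - z0| = r is a circle with center z0 and radius r.
Center = (10, 5), radius = 9

Circle with center (10, 5) and radius 9


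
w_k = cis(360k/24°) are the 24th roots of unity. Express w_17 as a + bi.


Angle = 360*17/24 = 255°
a = cos(255°) = -0.2588
b = sin(255°) = -0.9659

-0.2588 - 0.9659i


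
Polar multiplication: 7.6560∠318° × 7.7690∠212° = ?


r = 7.6560 * 7.7690 = 59.4795
theta = 318° + 212° = 530° = 170° (mod 360)

59.4795 cis(170°)


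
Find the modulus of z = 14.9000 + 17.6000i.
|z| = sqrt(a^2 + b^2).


|z| = sqrt(14.9^2 + 17.6^2) = sqrt(222.01 + 309.76) = sqrt(531.77) = 23.0601

|z| = 23.0601


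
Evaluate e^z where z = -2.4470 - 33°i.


e^-2.4470 = 0.08655
cos(-33°) = 0.8387
sin(-33°) = -0.5446
Real = 0.08655*0.8387 = 0.0726
Imag = 0.08655*(-0.5446) = -0.0471

0.0726 - 0.0471i


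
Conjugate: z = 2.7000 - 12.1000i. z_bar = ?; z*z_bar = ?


z_bar = 2.7000 + 12.1000i
z*z_bar = 2.7^2 + (-12.1)^2 = 7.29 + 146.41 = 153.7

z_bar = 2.7000 + 12.1000i, z*z_bar = 153.7


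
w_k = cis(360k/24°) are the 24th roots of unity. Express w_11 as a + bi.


Angle = 360*11/24 = 165°
a = cos(165°) = -0.9659
b = sin(165°) = 0.2588

-0.9659 + 0.2588i


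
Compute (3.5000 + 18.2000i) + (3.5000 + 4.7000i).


Real: 3.5 + 3.5 = 7
Imag: 18.2 + 4.7 = 22.9

7.0000 + 22.9000i


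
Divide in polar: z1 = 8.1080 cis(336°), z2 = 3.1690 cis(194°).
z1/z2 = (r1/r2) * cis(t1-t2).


r = 8.1080 / 3.1690 = 2.5585
theta = 336° - 194° = 142° = 142° (mod 360)

2.5585 cis(142°)


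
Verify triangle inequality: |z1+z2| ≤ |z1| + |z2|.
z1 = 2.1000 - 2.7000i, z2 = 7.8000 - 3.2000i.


|z1| = sqrt(2.1^2 + (-2.7)^2) = sqrt(11.7) = 3.4205
|z2| = sqrt(7.8^2 + (-3.2)^2) = sqrt(71.08) = 8.4309
z1+z2 = 9.9000 - 5.9000i
|z1+z2| = sqrt(132.82) = 11.5248
|z1|+|z2| = 3.4205 + 8.4309 = 11.8514

|z1+z2| = 11.5248 ≤ |z1|+|z2| = 11.8514 (verified)


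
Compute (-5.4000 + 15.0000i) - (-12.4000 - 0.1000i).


Real: -5.4 + 12.4 = 7
Imag: 15 + 0.1 = 15.1

7.0000 + 15.1000i


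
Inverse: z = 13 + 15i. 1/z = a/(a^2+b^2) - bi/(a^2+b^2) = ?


|z|^2 = 169+225 = 394
1/z = (13 - 15i)/394

1/z = 0.0330 - 0.0381i


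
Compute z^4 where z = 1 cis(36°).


r^4 = 1^4 = 1
n*theta = 4*36° = 144° = 144° (mod 360)
a = 1*cos(144°) = -0.8090
b = 1*sin(144°) = 0.5878

1 cis(144°) = -0.8090 + 0.5878i


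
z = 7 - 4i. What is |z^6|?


|z| = sqrt(49+16) = sqrt(65) = 8.0623
|z^6| = |z|^6 = (sqrt(65))^6 = 65^3 = 274625

|z^6| = 274625


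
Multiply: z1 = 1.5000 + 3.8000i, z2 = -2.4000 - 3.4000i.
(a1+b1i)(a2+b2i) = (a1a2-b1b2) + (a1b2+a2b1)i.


Real = 1.5*(-2.4) - 3.8*(-3.4) = -3.6 - (-12.92) = 9.32
Imag = 1.5*(-3.4) - (2.4)*3.8 = -5.1 - (9.12) = -14.22

9.3200 - 14.2200i


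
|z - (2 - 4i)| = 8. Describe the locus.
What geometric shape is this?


|z - z0| = r is a circle with center z0 and radius r.
Center = (2, -4), radius = 8

Circle with center (2, -4) and radius 8


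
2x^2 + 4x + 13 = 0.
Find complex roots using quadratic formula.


disc = 4^2 - 4*2*13 = 16 - 104 = -88
sqrt(|disc|) = sqrt(88) = 9.3808
Real part = -4/(2*2) = -1.0000
Imag part = 9.3808/(2*2) = 2.3452

-1.0000 ± 2.3452i


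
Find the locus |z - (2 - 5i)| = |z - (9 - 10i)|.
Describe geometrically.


Equal distances means the locus is the perpendicular bisector of z1 and z2.
Midpoint = ((2+9)/2, (-5+(-10))/2) = (5.5000, -7.5000)

Perpendicular bisector through (5.5000, -7.5000)


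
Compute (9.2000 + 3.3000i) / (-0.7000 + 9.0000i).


Conjugate of z2 = -0.7000 - 9.0000i
Numerator: (9.2000 + 3.3000i)(-0.7000 - 9.0000i) = 23.2600 - 85.1100i
Denominator: (-0.7)^2 + 9^2 = 81.49
Result = (23.2600 - 85.1100i)/81.49

0.2854 - 1.0444i


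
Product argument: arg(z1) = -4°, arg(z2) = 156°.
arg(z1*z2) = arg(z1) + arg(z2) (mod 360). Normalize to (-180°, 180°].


arg(z1*z2) = -4° + 156° = 152°
Normalized to (-180°, 180°]: 152°

152°


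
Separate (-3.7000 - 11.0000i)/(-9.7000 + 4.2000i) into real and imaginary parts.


Multiply by conjugate: (-3.7000 - 11.0000i)(-9.7000 - 4.2000i) / ((-9.7)^2 + 4.2^2)
Numerator real = -3.7*(-9.7) - (11)*4.2 = -10.31
Numerator imag = -11*(-9.7) - (-3.7)*4.2 = 122.24
Denominator = 111.73
Re(z) = -10.31/111.73 = -0.0923
Im(z) = 122.24/111.73 = 1.0941

Re(z) = -0.0923, Im(z) = 1.0941


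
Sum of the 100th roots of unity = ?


The sum of all 100th roots of unity is 0.
Geometric series: (1 - w^100)/(1 - w) = (1-1)/(1-w) = 0 since w^100 = 1, w ≠ 1.
Alternatively: coefficient of z^99 in z^100 - 1 is 0.

0


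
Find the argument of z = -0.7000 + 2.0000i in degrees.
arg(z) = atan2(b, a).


Re = -0.7, Im = 2
arg = atan2(2, -0.7) = 109.2900 degrees

arg(z) = 109.2900 degrees


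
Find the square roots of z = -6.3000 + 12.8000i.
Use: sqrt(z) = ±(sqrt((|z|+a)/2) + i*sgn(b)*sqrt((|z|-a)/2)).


|z| = sqrt(39.69+163.84) = 14.2664
sqrt((|z|+a)/2) = sqrt((14.2664+(-6.3))/2) = sqrt(3.9832) = 1.9958
sqrt((|z|-a)/2) = sqrt((14.2664-(-6.3))/2) = sqrt(10.2832) = 3.2067

±(1.9958 + 3.2067i) i.e. 1.9958 + 3.2067i and -1.9958 - 3.2067i


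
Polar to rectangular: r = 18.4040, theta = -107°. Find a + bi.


a = 18.4040*cos(-107°) = 18.4040*(-0.29237) = -5.3808
b = 18.4040*sin(-107°) = 18.4040*(-0.956305) = -17.5998

-5.3808 - 17.5998i


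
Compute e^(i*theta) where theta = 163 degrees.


cos(163°) = -0.9563
sin(163°) = 0.2924

e^(i*163°) = -0.9563 + 0.2924i


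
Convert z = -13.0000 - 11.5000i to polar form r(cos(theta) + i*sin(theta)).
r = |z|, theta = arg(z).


r = sqrt(169+132.25) = sqrt(301.25) = 17.3566
theta = atan2(-11.5, -13) = -138.5035 degrees

r = 17.3566, theta = -138.5035 degrees


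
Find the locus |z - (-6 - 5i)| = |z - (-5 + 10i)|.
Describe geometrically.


Equal distances means the locus is the perpendicular bisector of z1 and z2.
Midpoint = ((-6+(-5))/2, (-5+10)/2) = (-5.5000, 2.5000)

Perpendicular bisector through (-5.5000, 2.5000)


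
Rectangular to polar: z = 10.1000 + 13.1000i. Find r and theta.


r = sqrt(102.01+171.61) = sqrt(273.62) = 16.5415
theta = atan2(13.1, 10.1) = 52.3681 degrees

r = 16.5415, theta = 52.3681 degrees


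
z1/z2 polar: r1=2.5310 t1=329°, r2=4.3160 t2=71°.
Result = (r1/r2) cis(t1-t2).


r = 2.5310 / 4.3160 = 0.5864
theta = 329° - 71° = 258° = 258° (mod 360)

0.5864 cis(258°)


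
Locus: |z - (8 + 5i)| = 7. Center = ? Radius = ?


|z - z0| = r is a circle with center z0 and radius r.
Center = (8, 5), radius = 7

Circle with center (8, 5) and radius 7


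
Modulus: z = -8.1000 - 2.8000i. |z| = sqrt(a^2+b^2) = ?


|z| = sqrt((-8.1)^2 + (-2.8)^2) = sqrt(65.61 + 7.84) = sqrt(73.45) = 8.5703

|z| = 8.5703


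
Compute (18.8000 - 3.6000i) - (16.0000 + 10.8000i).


Real: 18.8 - 16 = 2.8
Imag: -3.6 - 10.8 = -14.4

2.8000 - 14.4000i


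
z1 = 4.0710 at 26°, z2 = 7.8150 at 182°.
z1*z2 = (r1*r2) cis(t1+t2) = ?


r = 4.0710 * 7.8150 = 31.8149
theta = 26° + 182° = 208° = 208° (mod 360)

31.8149 cis(208°)


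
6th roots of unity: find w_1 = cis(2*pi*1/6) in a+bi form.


Angle = 360*1/6 = 60°
a = cos(60°) = 0.5000
b = sin(60°) = 0.8660

0.5000 + 0.8660i


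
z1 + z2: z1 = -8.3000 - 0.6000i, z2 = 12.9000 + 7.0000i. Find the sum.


Real: -8.3 + 12.9 = 4.6
Imag: -0.6 + 7 = 6.4

4.6000 + 6.4000i


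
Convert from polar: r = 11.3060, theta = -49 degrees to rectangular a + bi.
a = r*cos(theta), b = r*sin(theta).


a = 11.3060*cos(-49°) = 11.3060*0.65606 = 7.4174
b = 11.3060*sin(-49°) = 11.3060*(-0.7547096) = -8.5327

7.4174 - 8.5327i


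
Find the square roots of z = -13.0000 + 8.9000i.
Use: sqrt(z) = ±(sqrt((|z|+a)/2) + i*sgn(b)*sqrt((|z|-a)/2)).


|z| = sqrt(169+79.21) = 15.7547
sqrt((|z|+a)/2) = sqrt((15.7547+(-13))/2) = sqrt(1.3773) = 1.1736
sqrt((|z|-a)/2) = sqrt((15.7547-(-13))/2) = sqrt(14.3773) = 3.7917

±(1.1736 + 3.7917i) i.e. 1.1736 + 3.7917i and -1.1736 - 3.7917i


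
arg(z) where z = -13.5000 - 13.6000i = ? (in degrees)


Re = -13.5, Im = -13.6
arg = atan2(-13.6, -13.5) = -134.7886 degrees

arg(z) = -134.7886 degrees


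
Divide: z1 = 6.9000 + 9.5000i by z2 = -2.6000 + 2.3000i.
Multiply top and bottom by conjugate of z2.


Conjugate of z2 = -2.6000 - 2.3000i
Numerator: (6.9000 + 9.5000i)(-2.6000 - 2.3000i) = 3.9100 - 40.5700i
Denominator: (-2.6)^2 + 2.3^2 = 12.05
Result = (3.9100 - 40.5700i)/12.05

0.3245 - 3.3668i


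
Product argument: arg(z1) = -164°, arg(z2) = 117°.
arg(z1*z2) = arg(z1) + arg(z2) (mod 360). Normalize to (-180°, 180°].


arg(z1*z2) = -164° + 117° = -47°
Normalized to (-180°, 180°]: -47°

-47°


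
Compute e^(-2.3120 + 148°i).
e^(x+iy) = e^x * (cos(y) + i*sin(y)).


e^-2.3120 = 0.0991
cos(148°) = -0.848
sin(148°) = 0.5299
Real = 0.0991*(-0.848) = -0.0840
Imag = 0.0991*0.5299 = 0.0525

-0.0840 + 0.0525i


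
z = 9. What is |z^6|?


|z| = sqrt(81+0) = sqrt(81) = 9
|z^6| = |z|^6 = 9^6 = 531441

|z^6| = 531441


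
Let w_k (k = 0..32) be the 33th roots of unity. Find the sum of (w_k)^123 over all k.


The roots are w_k = w^k with w = e^(2*pi*i/33), and (w^k)^123 = (w^123)^k.
So S = 1 + u + u^2 + ... + u^(32) with u = w^123.
123 = 3*33 + 24, so 123 is not a multiple of 33: u = (w^33)^3 * w^24 = w^24 ≠ 1 (w is a primitive 33th root), while u^33 = (w^33)^123 = 1.
Geometric series: S = (1 - u^33)/(1 - u) = (1 - 1)/(1 - u) = 0

S = 0


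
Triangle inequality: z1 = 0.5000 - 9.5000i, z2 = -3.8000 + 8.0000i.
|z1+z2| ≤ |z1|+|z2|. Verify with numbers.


|z1| = sqrt(0.5^2 + (-9.5)^2) = sqrt(90.5) = 9.5131
|z2| = sqrt((-3.8)^2 + 8^2) = sqrt(78.44) = 8.8566
z1+z2 = -3.3000 - 1.5000i
|z1+z2| = sqrt(13.14) = 3.6249
|z1|+|z2| = 9.5131 + 8.8566 = 18.3697

|z1+z2| = 3.6249 ≤ |z1|+|z2| = 18.3697 (verified)


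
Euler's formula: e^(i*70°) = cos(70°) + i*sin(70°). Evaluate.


cos(70°) = 0.3420
sin(70°) = 0.9397

e^(i*70°) = 0.3420 + 0.9397i


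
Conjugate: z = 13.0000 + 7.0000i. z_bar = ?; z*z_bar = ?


z_bar = 13.0000 - 7.0000i
z*z_bar = 13^2 + 7^2 = 169 + 49 = 218

z_bar = 13.0000 - 7.0000i, z*z_bar = 218


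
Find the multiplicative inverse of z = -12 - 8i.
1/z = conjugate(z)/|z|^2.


|z|^2 = 144+64 = 208
1/z = (-12 + 8i)/208

1/z = -0.0577 + 0.0385i


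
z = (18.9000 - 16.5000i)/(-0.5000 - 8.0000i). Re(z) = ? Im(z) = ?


Multiply by conjugate: (18.9000 - 16.5000i)(-0.5000 + 8.0000i) / ((-0.5)^2 + (-8)^2)
Numerator real = 18.9*(-0.5) - (16.5)*(-8) = 122.55
Numerator imag = -16.5*(-0.5) - 18.9*(-8) = 159.45
Denominator = 64.25
Re(z) = 122.55/64.25 = 1.9074
Im(z) = 159.45/64.25 = 2.4817

Re(z) = 1.9074, Im(z) = 2.4817


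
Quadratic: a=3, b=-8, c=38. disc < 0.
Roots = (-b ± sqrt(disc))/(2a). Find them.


disc = (-8)^2 - 4*3*38 = 64 - 456 = -392
sqrt(|disc|) = sqrt(392) = 19.7990
Real part = 8/(2*3) = 1.3333
Imag part = 19.7990/(2*3) = 3.2998

1.3333 ± 3.2998i


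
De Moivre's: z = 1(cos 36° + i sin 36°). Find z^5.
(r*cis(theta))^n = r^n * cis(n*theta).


r^5 = 1^5 = 1
n*theta = 5*36° = 180° = 180° (mod 360)
a = 1*cos(180°) = -1.0000
b = 1*sin(180°) = 0

1 cis(180°) = -1.0000 + 0i


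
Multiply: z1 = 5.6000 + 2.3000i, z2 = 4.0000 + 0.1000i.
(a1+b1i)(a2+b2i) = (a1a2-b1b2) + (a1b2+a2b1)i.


Real = 5.6*4 - 2.3*0.1 = 22.4 - 0.23 = 22.17
Imag = 5.6*0.1 + 4*2.3 = 0.56 + 9.2 = 9.76

22.1700 + 9.7600i


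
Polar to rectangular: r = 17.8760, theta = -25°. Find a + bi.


a = 17.8760*cos(-25°) = 17.8760*0.90631 = 16.2012
b = 17.8760*sin(-25°) = 17.8760*(-0.422618) = -7.5547

16.2012 - 7.5547i


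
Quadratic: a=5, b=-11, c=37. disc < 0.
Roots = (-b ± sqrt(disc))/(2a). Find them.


disc = (-11)^2 - 4*5*37 = 121 - 740 = -619
sqrt(|disc|) = sqrt(619) = 24.8797
Real part = 11/(2*5) = 1.1000
Imag part = 24.8797/(2*5) = 2.4880

1.1000 ± 2.4880i


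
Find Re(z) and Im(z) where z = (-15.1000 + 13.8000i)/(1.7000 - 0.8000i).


Multiply by conjugate: (-15.1000 + 13.8000i)(1.7000 + 0.8000i) / (1.7^2 + (-0.8)^2)
Numerator real = -15.1*1.7 + 13.8*(-0.8) = -36.71
Numerator imag = 13.8*1.7 - (-15.1)*(-0.8) = 11.38
Denominator = 3.53
Re(z) = -36.71/3.53 = -10.3994
Im(z) = 11.38/3.53 = 3.2238

Re(z) = -10.3994, Im(z) = 3.2238


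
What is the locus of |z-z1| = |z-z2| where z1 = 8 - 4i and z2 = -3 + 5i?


Equal distances means the locus is the perpendicular bisector of z1 and z2.
Midpoint = ((8+(-3))/2, (-4+5)/2) = (2.5000, 0.5000)

Perpendicular bisector through (2.5000, 0.5000)


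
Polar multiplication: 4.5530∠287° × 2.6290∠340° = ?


r = 4.5530 * 2.6290 = 11.9698
theta = 287° + 340° = 627° = 267° (mod 360)

11.9698 cis(267°)


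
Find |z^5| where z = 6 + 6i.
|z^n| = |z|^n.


|z| = sqrt(36+36) = sqrt(72) = 8.4853
|z^5| = |z|^5 = (sqrt(72))^5 = 72^2 * sqrt(72) = 5184*sqrt(72)

|z^5| = 5184*sqrt(72) ≈ 43987.6986


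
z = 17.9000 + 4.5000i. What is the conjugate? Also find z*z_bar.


z_bar = 17.9000 - 4.5000i
z*z_bar = 17.9^2 + 4.5^2 = 320.41 + 20.25 = 340.66

z_bar = 17.9000 - 4.5000i, z*z_bar = 340.66


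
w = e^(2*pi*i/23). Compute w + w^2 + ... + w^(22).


With w = e^(2*pi*i/23), all 23 of the 23th roots of unity w^0 = 1, w, ..., w^(22) sum to 0: 1 + w + ... + w^(22) = (1 - w^23)/(1 - w) = 0 since w^23 = 1, w ≠ 1.
Removing the root 1: w + w^2 + ... + w^(22) = 0 - 1 = -1

Sum = -1


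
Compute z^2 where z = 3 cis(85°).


r^2 = 3^2 = 9
n*theta = 2*85° = 170° = 170° (mod 360)
a = 9*cos(170°) = -8.8633
b = 9*sin(170°) = 1.5628

9 cis(170°) = -8.8633 + 1.5628i


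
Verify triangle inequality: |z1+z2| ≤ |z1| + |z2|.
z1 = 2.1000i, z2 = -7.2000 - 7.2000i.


|z1| = sqrt(0^2 + 2.1^2) = sqrt(4.41) = 2.1000
|z2| = sqrt((-7.2)^2 + (-7.2)^2) = sqrt(103.68) = 10.1823
z1+z2 = -7.2000 - 5.1000i
|z1+z2| = sqrt(77.85) = 8.8233
|z1|+|z2| = 2.1000 + 10.1823 = 12.2823

|z1+z2| = 8.8233 ≤ |z1|+|z2| = 12.2823 (verified)


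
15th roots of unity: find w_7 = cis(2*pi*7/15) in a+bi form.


Angle = 360*7/15 = 168°
a = cos(168°) = -0.9781
b = sin(168°) = 0.2079

-0.9781 + 0.2079i


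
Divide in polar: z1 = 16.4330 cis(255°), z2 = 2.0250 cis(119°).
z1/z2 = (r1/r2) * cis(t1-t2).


r = 16.4330 / 2.0250 = 8.1151
theta = 255° - 119° = 136° = 136° (mod 360)

8.1151 cis(136°)


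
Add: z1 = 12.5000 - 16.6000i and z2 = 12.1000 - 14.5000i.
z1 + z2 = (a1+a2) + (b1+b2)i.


Real: 12.5 + 12.1 = 24.6
Imag: -16.6 - 14.5 = -31.1

24.6000 - 31.1000i


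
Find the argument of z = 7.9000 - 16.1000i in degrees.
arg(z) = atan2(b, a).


Re = 7.9, Im = -16.1
arg = atan2(-16.1, 7.9) = -63.8636 degrees

arg(z) = -63.8636 degrees


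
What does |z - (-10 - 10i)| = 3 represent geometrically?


|z - z0| = r is a circle with center z0 and radius r.
Center = (-10, -10), radius = 3

Circle with center (-10, -10) and radius 3


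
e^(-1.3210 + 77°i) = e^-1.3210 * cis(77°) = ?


e^-1.3210 = 0.26687
cos(77°) = 0.225
sin(77°) = 0.9744
Real = 0.26687*0.225 = 0.0600
Imag = 0.26687*0.9744 = 0.2600

0.0600 + 0.2600i


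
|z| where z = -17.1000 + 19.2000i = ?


|z| = sqrt((-17.1)^2 + 19.2^2) = sqrt(292.41 + 368.64) = sqrt(661.05) = 25.7109

|z| = 25.7109


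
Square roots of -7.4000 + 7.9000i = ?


|z| = sqrt(54.76+62.41) = 10.8245
sqrt((|z|+a)/2) = sqrt((10.8245+(-7.4))/2) = sqrt(1.7123) = 1.3085
sqrt((|z|-a)/2) = sqrt((10.8245-(-7.4))/2) = sqrt(9.1123) = 3.0187

±(1.3085 + 3.0187i) i.e. 1.3085 + 3.0187i and -1.3085 - 3.0187i


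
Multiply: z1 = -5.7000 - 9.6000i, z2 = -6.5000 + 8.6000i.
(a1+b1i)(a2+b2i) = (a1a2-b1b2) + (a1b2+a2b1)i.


Real = -5.7*(-6.5) - (-9.6)*8.6 = 37.05 - (-82.56) = 119.61
Imag = -5.7*8.6 - (6.5)*(-9.6) = -49.02 + 62.4 = 13.38

119.6100 + 13.3800i


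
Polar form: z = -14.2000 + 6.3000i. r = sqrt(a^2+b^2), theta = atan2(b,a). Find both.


r = sqrt(201.64+39.69) = sqrt(241.33) = 15.5348
theta = atan2(6.3, -14.2) = 156.0750 degrees

r = 15.5348, theta = 156.0750 degrees


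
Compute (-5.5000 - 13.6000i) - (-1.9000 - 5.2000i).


Real: -5.5 + 1.9 = -3.6
Imag: -13.6 + 5.2 = -8.4

-3.6000 - 8.4000i


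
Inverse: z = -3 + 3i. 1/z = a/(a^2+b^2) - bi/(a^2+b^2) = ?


|z|^2 = 9+9 = 18
1/z = (-3 - 3i)/18

1/z = -0.1667 - 0.1667i


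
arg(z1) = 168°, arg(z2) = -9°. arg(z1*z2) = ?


arg(z1*z2) = 168° - 9° = 159°
Normalized to (-180°, 180°]: 159°

159°


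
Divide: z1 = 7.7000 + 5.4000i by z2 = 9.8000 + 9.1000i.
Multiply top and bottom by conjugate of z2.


Conjugate of z2 = 9.8000 - 9.1000i
Numerator: (7.7000 + 5.4000i)(9.8000 - 9.1000i) = 124.6000 - 17.1500i
Denominator: 9.8^2 + 9.1^2 = 178.85
Result = (124.6000 - 17.1500i)/178.85

0.6967 - 0.0959i


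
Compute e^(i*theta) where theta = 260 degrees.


cos(260°) = -0.1736
sin(260°) = -0.9848

e^(i*260°) = -0.1736 - 0.9848i


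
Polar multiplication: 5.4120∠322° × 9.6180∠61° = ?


r = 5.4120 * 9.6180 = 52.0526
theta = 322° + 61° = 383° = 23° (mod 360)

52.0526 cis(23°)


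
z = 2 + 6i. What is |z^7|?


|z| = sqrt(4+36) = sqrt(40) = 6.3246
|z^7| = |z|^7 = (sqrt(40))^7 = 40^3 * sqrt(40) = 64000*sqrt(40)

|z^7| = 64000*sqrt(40) ≈ 404771.5405


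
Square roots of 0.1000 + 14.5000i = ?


|z| = sqrt(0.01+210.25) = 14.5003
sqrt((|z|+a)/2) = sqrt((14.5003+0.1)/2) = sqrt(7.3002) = 2.7019
sqrt((|z|-a)/2) = sqrt((14.5003-0.1)/2) = sqrt(7.2002) = 2.6833

±(2.7019 + 2.6833i) i.e. 2.7019 + 2.6833i and -2.7019 - 2.6833i


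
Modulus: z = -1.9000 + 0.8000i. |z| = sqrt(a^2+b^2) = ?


|z| = sqrt((-1.9)^2 + 0.8^2) = sqrt(3.61 + 0.64) = sqrt(4.25) = 2.0616

|z| = 2.0616


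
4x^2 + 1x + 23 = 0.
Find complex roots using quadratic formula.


disc = 1^2 - 4*4*23 = 1 - 368 = -367
sqrt(|disc|) = sqrt(367) = 19.1572
Real part = -1/(2*4) = -0.1250
Imag part = 19.1572/(2*4) = 2.3947

-0.1250 ± 2.3947i


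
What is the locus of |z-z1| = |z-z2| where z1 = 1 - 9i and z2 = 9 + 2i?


Equal distances means the locus is the perpendicular bisector of z1 and z2.
Midpoint = ((1+9)/2, (-9+2)/2) = (5.0000, -3.5000)

Perpendicular bisector through (5.0000, -3.5000)


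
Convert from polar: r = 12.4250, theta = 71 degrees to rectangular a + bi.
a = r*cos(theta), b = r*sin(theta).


a = 12.4250*cos(71°) = 12.4250*0.32557 = 4.0452
b = 12.4250*sin(71°) = 12.4250*0.94552 = 11.7481

4.0452 + 11.7481i


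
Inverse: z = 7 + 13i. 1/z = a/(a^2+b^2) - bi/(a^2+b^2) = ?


|z|^2 = 49+169 = 218
1/z = (7 - 13i)/218

1/z = 0.0321 - 0.0596i


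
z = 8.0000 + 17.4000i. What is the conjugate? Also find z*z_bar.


z_bar = 8.0000 - 17.4000i
z*z_bar = 8^2 + 17.4^2 = 64 + 302.76 = 366.76

z_bar = 8.0000 - 17.4000i, z*z_bar = 366.76


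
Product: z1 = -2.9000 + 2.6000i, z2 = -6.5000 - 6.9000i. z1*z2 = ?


Real = -2.9*(-6.5) - 2.6*(-6.9) = 18.85 - (-17.94) = 36.79
Imag = -2.9*(-6.9) - (6.5)*2.6 = 20.01 - (16.9) = 3.11

36.7900 + 3.1100i


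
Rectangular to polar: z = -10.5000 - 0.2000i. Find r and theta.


r = sqrt(110.25+0.04) = sqrt(110.29) = 10.5019
theta = atan2(-0.2, -10.5) = -178.9088 degrees

r = 10.5019, theta = -178.9088 degrees


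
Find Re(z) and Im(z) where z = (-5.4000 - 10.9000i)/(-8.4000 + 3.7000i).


Multiply by conjugate: (-5.4000 - 10.9000i)(-8.4000 - 3.7000i) / ((-8.4)^2 + 3.7^2)
Numerator real = -5.4*(-8.4) - (10.9)*3.7 = 5.03
Numerator imag = -10.9*(-8.4) - (-5.4)*3.7 = 111.54
Denominator = 84.25
Re(z) = 5.03/84.25 = 0.0597
Im(z) = 111.54/84.25 = 1.3239

Re(z) = 0.0597, Im(z) = 1.3239


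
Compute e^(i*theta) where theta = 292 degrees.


cos(292°) = 0.3746
sin(292°) = -0.9272

e^(i*292°) = 0.3746 - 0.9272i


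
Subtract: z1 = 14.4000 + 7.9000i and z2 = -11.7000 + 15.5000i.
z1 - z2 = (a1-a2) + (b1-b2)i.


Real: 14.4 + 11.7 = 26.1
Imag: 7.9 - 15.5 = -7.6

26.1000 - 7.6000i


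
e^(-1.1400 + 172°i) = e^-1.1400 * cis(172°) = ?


e^-1.1400 = 0.3198
cos(172°) = -0.9903
sin(172°) = 0.1392
Real = 0.3198*(-0.9903) = -0.3167
Imag = 0.3198*0.1392 = 0.0445

-0.3167 + 0.0445i


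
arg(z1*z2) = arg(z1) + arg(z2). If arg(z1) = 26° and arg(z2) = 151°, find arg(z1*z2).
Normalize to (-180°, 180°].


arg(z1*z2) = 26° + 151° = 177°
Normalized to (-180°, 180°]: 177°

177°


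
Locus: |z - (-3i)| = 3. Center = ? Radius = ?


|z - z0| = r is a circle with center z0 and radius r.
Center = (0, -3), radius = 3

Circle with center (0, -3) and radius 3


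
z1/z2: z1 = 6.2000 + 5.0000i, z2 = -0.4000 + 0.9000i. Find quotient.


Conjugate of z2 = -0.4000 - 0.9000i
Numerator: (6.2000 + 5.0000i)(-0.4000 - 0.9000i) = 2.0200 - 7.5800i
Denominator: (-0.4)^2 + 0.9^2 = 0.97
Result = (2.0200 - 7.5800i)/0.97

2.0825 - 7.8144i


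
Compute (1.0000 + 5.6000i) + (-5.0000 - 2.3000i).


Real: 1 - 5 = -4
Imag: 5.6 - 2.3 = 3.3

-4.0000 + 3.3000i


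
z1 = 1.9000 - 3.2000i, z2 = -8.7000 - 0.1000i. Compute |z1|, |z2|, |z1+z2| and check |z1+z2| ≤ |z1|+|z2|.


|z1| = sqrt(1.9^2 + (-3.2)^2) = sqrt(13.85) = 3.7216
|z2| = sqrt((-8.7)^2 + (-0.1)^2) = sqrt(75.7) = 8.7006
z1+z2 = -6.8000 - 3.3000i
|z1+z2| = sqrt(57.13) = 7.5584
|z1|+|z2| = 3.7216 + 8.7006 = 12.4222

|z1+z2| = 7.5584 ≤ |z1|+|z2| = 12.4222 (verified)


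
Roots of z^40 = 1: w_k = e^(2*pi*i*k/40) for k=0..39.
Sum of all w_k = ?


The sum of all 40th roots of unity is 0.
Geometric series: (1 - w^40)/(1 - w) = (1-1)/(1-w) = 0 since w^40 = 1, w ≠ 1.
Alternatively: coefficient of z^39 in z^40 - 1 is 0.

0


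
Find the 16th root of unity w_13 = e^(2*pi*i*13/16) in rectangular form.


Angle = 360*13/16 = 292.5°
a = cos(292.5°) = 0.3827
b = sin(292.5°) = -0.9239

0.3827 - 0.9239i


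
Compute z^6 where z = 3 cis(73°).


r^6 = 3^6 = 729
n*theta = 6*73° = 438° = 78° (mod 360)
a = 729*cos(78°) = 151.5676
b = 729*sin(78°) = 713.0696

729 cis(78°) = 151.5676 + 713.0696i


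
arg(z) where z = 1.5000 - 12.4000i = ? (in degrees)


Re = 1.5, Im = -12.4
arg = atan2(-12.4, 1.5) = -83.1026 degrees

arg(z) = -83.1026 degrees


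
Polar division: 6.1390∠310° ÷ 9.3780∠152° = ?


r = 6.1390 / 9.3780 = 0.6546
theta = 310° - 152° = 158° = 158° (mod 360)

0.6546 cis(158°)


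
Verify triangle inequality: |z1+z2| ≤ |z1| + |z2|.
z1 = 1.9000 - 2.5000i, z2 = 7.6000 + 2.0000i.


|z1| = sqrt(1.9^2 + (-2.5)^2) = sqrt(9.86) = 3.1401
|z2| = sqrt(7.6^2 + 2^2) = sqrt(61.76) = 7.8588
z1+z2 = 9.5000 - 0.5000i
|z1+z2| = sqrt(90.5) = 9.5131
|z1|+|z2| = 3.1401 + 7.8588 = 10.9989

|z1+z2| = 9.5131 ≤ |z1|+|z2| = 10.9989 (verified)


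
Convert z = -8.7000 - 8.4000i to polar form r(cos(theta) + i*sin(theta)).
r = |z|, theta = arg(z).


r = sqrt(75.69+70.56) = sqrt(146.25) = 12.0934
theta = atan2(-8.4, -8.7) = -136.0051 degrees

r = 12.0934, theta = -136.0051 degrees


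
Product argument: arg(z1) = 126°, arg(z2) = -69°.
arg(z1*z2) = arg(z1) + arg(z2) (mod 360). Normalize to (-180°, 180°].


arg(z1*z2) = 126° - 69° = 57°
Normalized to (-180°, 180°]: 57°

57°


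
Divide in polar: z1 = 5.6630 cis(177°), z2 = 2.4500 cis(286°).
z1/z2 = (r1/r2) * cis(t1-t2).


r = 5.6630 / 2.4500 = 2.3114
theta = 177° - 286° = -109° = 251° (mod 360)

2.3114 cis(251°)


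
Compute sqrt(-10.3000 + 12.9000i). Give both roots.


|z| = sqrt(106.09+166.41) = 16.5076
sqrt((|z|+a)/2) = sqrt((16.5076+(-10.3))/2) = sqrt(3.1038) = 1.7618
sqrt((|z|-a)/2) = sqrt((16.5076-(-10.3))/2) = sqrt(13.4038) = 3.6611

±(1.7618 + 3.6611i) i.e. 1.7618 + 3.6611i and -1.7618 - 3.6611i


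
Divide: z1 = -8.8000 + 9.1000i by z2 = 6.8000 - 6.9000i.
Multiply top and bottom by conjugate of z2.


Conjugate of z2 = 6.8000 + 6.9000i
Numerator: (-8.8000 + 9.1000i)(6.8000 + 6.9000i) = -122.6300 + 1.1600i
Denominator: 6.8^2 + (-6.9)^2 = 93.85
Result = (-122.6300 + 1.1600i)/93.85

-1.3067 + 0.0124i


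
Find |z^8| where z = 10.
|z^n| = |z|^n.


|z| = sqrt(100+0) = sqrt(100) = 10
|z^8| = |z|^8 = 10^8 = 100000000

|z^8| = 100000000


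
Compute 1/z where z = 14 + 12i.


|z|^2 = 196+144 = 340
1/z = (14 - 12i)/340

1/z = 0.0412 - 0.0353i


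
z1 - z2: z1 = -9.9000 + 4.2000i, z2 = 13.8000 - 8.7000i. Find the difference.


Real: -9.9 - 13.8 = -23.7
Imag: 4.2 + 8.7 = 12.9

-23.7000 + 12.9000i


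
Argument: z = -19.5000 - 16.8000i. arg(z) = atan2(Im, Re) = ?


Re = -19.5, Im = -16.8
arg = atan2(-16.8, -19.5) = -139.2538 degrees

arg(z) = -139.2538 degrees


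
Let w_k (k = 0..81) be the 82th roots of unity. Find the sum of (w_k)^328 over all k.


The roots are w_k = w^k with w = e^(2*pi*i/82), and (w^k)^328 = (w^328)^k.
So S = 1 + u + u^2 + ... + u^(81) with u = w^328.
328 = 4*82 + 0, so 328 is a multiple of 82 and u = (w^82)^4 = 1.
Every one of the 82 terms equals 1: S = 82

S = 82


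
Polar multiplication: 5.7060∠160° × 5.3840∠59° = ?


r = 5.7060 * 5.3840 = 30.7211
theta = 160° + 59° = 219° = 219° (mod 360)

30.7211 cis(219°)


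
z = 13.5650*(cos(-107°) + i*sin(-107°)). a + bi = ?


a = 13.5650*cos(-107°) = 13.5650*(-0.29237) = -3.9660
b = 13.5650*sin(-107°) = 13.5650*(-0.956305) = -12.9723

-3.9660 - 12.9723i


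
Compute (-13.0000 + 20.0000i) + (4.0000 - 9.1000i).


Real: -13 + 4 = -9
Imag: 20 - 9.1 = 10.9

-9.0000 + 10.9000i


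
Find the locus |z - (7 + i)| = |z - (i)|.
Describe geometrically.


Equal distances means the locus is the perpendicular bisector of z1 and z2.
Midpoint = ((7+0)/2, (1+1)/2) = (3.5000, 1.0000)

Perpendicular bisector through (3.5000, 1.0000)


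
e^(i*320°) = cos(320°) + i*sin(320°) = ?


cos(320°) = 0.7660
sin(320°) = -0.6428

e^(i*320°) = 0.7660 - 0.6428i


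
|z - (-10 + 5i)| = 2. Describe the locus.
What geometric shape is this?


|z - z0| = r is a circle with center z0 and radius r.
Center = (-10, 5), radius = 2

Circle with center (-10, 5) and radius 2


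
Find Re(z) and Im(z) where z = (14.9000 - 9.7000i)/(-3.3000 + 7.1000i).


Multiply by conjugate: (14.9000 - 9.7000i)(-3.3000 - 7.1000i) / ((-3.3)^2 + 7.1^2)
Numerator real = 14.9*(-3.3) - (9.7)*7.1 = -118.04
Numerator imag = -9.7*(-3.3) - 14.9*7.1 = -73.78
Denominator = 61.3
Re(z) = -118.04/61.3 = -1.9256
Im(z) = -73.78/61.3 = -1.2036

Re(z) = -1.9256, Im(z) = -1.2036


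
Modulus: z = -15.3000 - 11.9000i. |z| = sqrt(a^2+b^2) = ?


|z| = sqrt((-15.3)^2 + (-11.9)^2) = sqrt(234.09 + 141.61) = sqrt(375.7) = 19.3830

|z| = 19.3830


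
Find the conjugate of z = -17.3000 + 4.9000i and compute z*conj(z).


z_bar = -17.3000 - 4.9000i
z*z_bar = (-17.3)^2 + 4.9^2 = 299.29 + 24.01 = 323.3

z_bar = -17.3000 - 4.9000i, z*z_bar = 323.3


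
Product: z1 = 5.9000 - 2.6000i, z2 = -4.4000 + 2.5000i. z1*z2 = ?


Real = 5.9*(-4.4) - (-2.6)*2.5 = -25.96 - (-6.5) = -19.46
Imag = 5.9*2.5 - (4.4)*(-2.6) = 14.75 + 11.44 = 26.19

-19.4600 + 26.1900i


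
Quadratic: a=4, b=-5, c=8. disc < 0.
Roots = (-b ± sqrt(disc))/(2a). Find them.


disc = (-5)^2 - 4*4*8 = 25 - 128 = -103
sqrt(|disc|) = sqrt(103) = 10.1489
Real part = 5/(2*4) = 0.6250
Imag part = 10.1489/(2*4) = 1.2686

0.6250 ± 1.2686i


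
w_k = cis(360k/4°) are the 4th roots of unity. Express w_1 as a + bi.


Angle = 360*1/4 = 90°
a = cos(90°) = 0
b = sin(90°) = 1.0000

0 + 1.0000i


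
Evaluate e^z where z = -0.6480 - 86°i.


e^-0.6480 = 0.5231
cos(-86°) = 0.0698
sin(-86°) = -0.9976
Real = 0.5231*0.0698 = 0.0365
Imag = 0.5231*(-0.9976) = -0.5218

0.0365 - 0.5218i


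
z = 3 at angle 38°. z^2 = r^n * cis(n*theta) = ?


r^2 = 3^2 = 9
n*theta = 2*38° = 76° = 76° (mod 360)
a = 9*cos(76°) = 2.1773
b = 9*sin(76°) = 8.7327

9 cis(76°) = 2.1773 + 8.7327i


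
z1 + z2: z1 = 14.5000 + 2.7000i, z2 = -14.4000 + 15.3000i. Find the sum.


Real: 14.5 - 14.4 = 0.1
Imag: 2.7 + 15.3 = 18

0.1000 + 18.0000i


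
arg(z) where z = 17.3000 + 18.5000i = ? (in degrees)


Re = 17.3, Im = 18.5
arg = atan2(18.5, 17.3) = 46.9198 degrees

arg(z) = 46.9198 degrees


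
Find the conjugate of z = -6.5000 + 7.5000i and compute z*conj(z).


z_bar = -6.5000 - 7.5000i
z*z_bar = (-6.5)^2 + 7.5^2 = 42.25 + 56.25 = 98.5

z_bar = -6.5000 - 7.5000i, z*z_bar = 98.5


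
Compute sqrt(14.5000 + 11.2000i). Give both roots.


|z| = sqrt(210.25+125.44) = 18.3218
sqrt((|z|+a)/2) = sqrt((18.3218+14.5)/2) = sqrt(16.4109) = 4.0510
sqrt((|z|-a)/2) = sqrt((18.3218-14.5)/2) = sqrt(1.9109) = 1.3824

±(4.0510 + 1.3824i) i.e. 4.0510 + 1.3824i and -4.0510 - 1.3824i


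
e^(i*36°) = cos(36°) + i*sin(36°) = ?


cos(36°) = 0.8090
sin(36°) = 0.5878

e^(i*36°) = 0.8090 + 0.5878i


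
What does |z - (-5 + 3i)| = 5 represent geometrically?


|z - z0| = r is a circle with center z0 and radius r.
Center = (-5, 3), radius = 5

Circle with center (-5, 3) and radius 5


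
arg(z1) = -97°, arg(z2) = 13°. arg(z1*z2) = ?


arg(z1*z2) = -97° + 13° = -84°
Normalized to (-180°, 180°]: -84°

-84°


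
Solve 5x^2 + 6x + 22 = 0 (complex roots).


disc = 6^2 - 4*5*22 = 36 - 440 = -404
sqrt(|disc|) = sqrt(404) = 20.0998
Real part = -6/(2*5) = -0.6000
Imag part = 20.0998/(2*5) = 2.0100

-0.6000 ± 2.0100i


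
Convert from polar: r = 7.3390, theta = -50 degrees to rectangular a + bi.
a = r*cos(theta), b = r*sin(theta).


a = 7.3390*cos(-50°) = 7.3390*0.64279 = 4.7174
b = 7.3390*sin(-50°) = 7.3390*(-0.76604) = -5.6220

4.7174 - 5.6220i


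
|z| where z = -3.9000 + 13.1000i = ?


|z| = sqrt((-3.9)^2 + 13.1^2) = sqrt(15.21 + 171.61) = sqrt(186.82) = 13.6682

|z| = 13.6682
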